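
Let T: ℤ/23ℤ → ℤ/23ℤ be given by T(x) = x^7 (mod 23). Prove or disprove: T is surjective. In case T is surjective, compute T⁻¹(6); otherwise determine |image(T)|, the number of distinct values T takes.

18

Since 23 is prime, the nonzero elements of ℤ/23ℤ form a cyclic group of order 22.
As gcd(7, 22) = 1, raising to the 7th power is a bijection on this group: if u^7 ≡ v^7 then (uv^{−1})^7 = 1, and the only element of order dividing gcd(7, 22) = 1 is 1, so u = v.
With T(0) = 0 this makes T injective on all of ℤ/23ℤ, hence bijective (finite equal-size domain and codomain). In particular T is surjective.
Since T is surjective, we find the preimage of 6. The inverse of x ↦ x^7 on (ℤ/23ℤ)^× is x ↦ x^19, because 7·19 = 133 = 6·22 + 1 ≡ 1 (mod 22) and x^{22} = 1 for x ≠ 0 (Fermat). So T⁻¹(6) = 6^19 mod 23.
Repeated squaring mod 23: 6^1 ≡ 6, 6^2 ≡ 6² = 36 ≡ 13, 6^4 ≡ 13² = 169 ≡ 8, 6^8 ≡ 8² = 64 ≡ 18, 6^16 ≡ 18² = 324 ≡ 2. Since 19 = 16 + 2 + 1, 6^19 ≡ 2·13·6: 2·13 = 26 ≡ 3, then 3·6 = 18. So 6^19 ≡ 18 (mod 23).
Hence T⁻¹(6) = 18.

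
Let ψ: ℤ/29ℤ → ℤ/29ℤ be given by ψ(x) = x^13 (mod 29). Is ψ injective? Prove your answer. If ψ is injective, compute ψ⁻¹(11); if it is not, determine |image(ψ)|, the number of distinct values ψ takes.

Since 29 is prime, the nonzero elements of ℤ/29ℤ form a cyclic group of order 28.
As gcd(13, 28) = 1, raising to the 13th power is a bijection on this group: if u^13 ≡ v^13 then (uv^{−1})^13 = 1, and the only element of order dividing gcd(13, 28) = 1 is 1, so u = v.
With ψ(0) = 0 this makes ψ injective on all of ℤ/29ℤ, hence bijective (finite equal-size domain and codomain). In particular ψ is injective.
Since ψ is injective, we find the preimage of 11. The inverse of x ↦ x^13 on (ℤ/29ℤ)^× is x ↦ x^13, because 13·13 = 169 = 6·28 + 1 ≡ 1 (mod 28) and x^{28} = 1 for x ≠ 0 (Fermat). So ψ⁻¹(11) = 11^13 mod 29.
Repeated squaring mod 29: 11^1 ≡ 11, 11^2 ≡ 11² = 121 ≡ 5, 11^4 ≡ 5² = 25, 11^8 ≡ 25² = 625 ≡ 16. Since 13 = 8 + 4 + 1, 11^13 ≡ 16·25·11: 16·25 = 400 ≡ 23, then 23·11 = 253 ≡ 21. So 11^13 ≡ 21 (mod 29).
Hence ψ⁻¹(11) = 21.

21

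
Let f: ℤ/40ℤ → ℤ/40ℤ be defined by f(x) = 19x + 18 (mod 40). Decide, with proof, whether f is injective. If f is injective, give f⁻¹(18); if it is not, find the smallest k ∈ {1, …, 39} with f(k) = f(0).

Recall that injectivity means: for all u, v in the domain, f(u) = f(v) implies u = v.
Suppose f(u) = f(v) in ℤ/40ℤ. Then 19u + 18 ≡ 19v + 18 (mod 40), therefore 19(u − v) ≡ 0 (mod 40).
Since gcd(19, 40) = 1, 19 is invertible modulo 40, therefore u − v ≡ 0 (mod 40), i.e. u = v.
Therefore f is injective.
We now compute 19⁻¹ mod 40 explicitly. Euclid's algorithm: 40 = 2·19 + 2, 19 = 9·2 + 1; back-substituting gives 1 = 19·19 − 9·40, so 19⁻¹ ≡ 19 (mod 40).
Since f is injective, we compute f⁻¹(18): solve 19x + 18 ≡ 18 (mod 40), i.e. 19x ≡ 0 (mod 40).
Multiplying by 19⁻¹ = 19 gives x ≡ 19·0 = 0 ≡ 0 (mod 40).
Check: f(0) = 19·0 + 18 = 18 ≡ 18 (mod 40).

0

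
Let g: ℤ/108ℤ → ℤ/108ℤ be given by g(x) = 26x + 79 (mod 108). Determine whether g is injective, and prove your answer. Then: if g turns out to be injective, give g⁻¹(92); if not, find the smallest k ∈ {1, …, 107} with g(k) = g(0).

Recall: g is injective if g(u) = g(v) implies u = v.
We have gcd(26, 108) = 2 > 1. Taking u = 0 and v = 54: g(0) = 79 and g(54) = 26·54 + 79 = 1483 ≡ 79 (mod 108).
So g(0) = g(54) while 0 ≠ 54, therefore g is not injective.
Since g is not injective, we find the least positive k with g(k) = g(0): this means 26k ≡ 0 (mod 108), i.e. 108 ∣ 26k. Since gcd(26, 108) = 2, dividing through by 2 this holds exactly when 54 ∣ 13k, and as gcd(13, 54) = 1, exactly when 54 ∣ k.
The smallest positive such k is 54.

54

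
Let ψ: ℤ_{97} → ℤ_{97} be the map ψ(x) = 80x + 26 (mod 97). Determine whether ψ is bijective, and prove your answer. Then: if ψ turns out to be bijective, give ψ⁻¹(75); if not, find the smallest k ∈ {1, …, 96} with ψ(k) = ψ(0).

77

Recall: ψ is injective when ψ(x_1) = ψ(x_2) forces x_1 = x_2.
If ψ(x_1) = ψ(x_2), then 80x_1 ≡ 80x_2 (mod 97). Because gcd(80, 97) = 1, we may cancel 80 to get x_1 ≡ x_2 (mod 97).
We now compute 80⁻¹ mod 97 explicitly. Euclid's algorithm: 97 = 1·80 + 17, 80 = 4·17 + 12, 17 = 1·12 + 5, 12 = 2·5 + 2, 5 = 2·2 + 1; back-substituting gives 1 = 57·80 − 47·97, so 80⁻¹ ≡ 57 (mod 97).
For any y ∈ ℤ_{97}, x = 57(y − 26) mod 97 satisfies ψ(x) = 80·57(y − 26) + 26 ≡ y (since 80·57 ≡ 1 mod 97). So every y has a preimage.
So ψ is bijective.
Since ψ is bijective, we compute ψ⁻¹(75): solve 80x + 26 ≡ 75 (mod 97), i.e. 80x ≡ 49 (mod 97).
Multiplying by 80⁻¹ = 57 gives x ≡ 57·49 = 2793 = 28·97 + 77 ≡ 77 (mod 97).
Check: ψ(77) = 80·77 + 26 = 6186 = 63·97 + 75 ≡ 75 (mod 97).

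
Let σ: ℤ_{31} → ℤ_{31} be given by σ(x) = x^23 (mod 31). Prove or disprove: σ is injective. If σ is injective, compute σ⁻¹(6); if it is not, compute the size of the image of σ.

26

Since 31 is prime, the nonzero elements of ℤ_{31} form a cyclic group of order 30.
As gcd(23, 30) = 1, raising to the 23rd power is a bijection on this group: if s^23 ≡ t^23 then (st^{−1})^23 = 1, and the only element of order dividing gcd(23, 30) = 1 is 1, so s = t.
With σ(0) = 0 this makes σ injective on all of ℤ_{31}, hence bijective (finite equal-size domain and codomain). In particular σ is injective.
Since σ is injective, we find the preimage of 6. The inverse of x ↦ x^23 on (ℤ_{31})^× is x ↦ x^17, because 23·17 = 391 = 13·30 + 1 ≡ 1 (mod 30) and x^{30} = 1 for x ≠ 0 (Fermat). So σ⁻¹(6) = 6^17 mod 31.
Repeated squaring mod 31: 6^1 ≡ 6, 6^2 ≡ 6² = 36 ≡ 5, 6^4 ≡ 5² = 25, 6^8 ≡ 25² = 625 ≡ 5, 6^16 ≡ 5² = 25. Since 17 = 16 + 1, 6^17 ≡ 25·6: 25·6 = 150 ≡ 26. So 6^17 ≡ 26 (mod 31).
Hence σ⁻¹(6) = 26.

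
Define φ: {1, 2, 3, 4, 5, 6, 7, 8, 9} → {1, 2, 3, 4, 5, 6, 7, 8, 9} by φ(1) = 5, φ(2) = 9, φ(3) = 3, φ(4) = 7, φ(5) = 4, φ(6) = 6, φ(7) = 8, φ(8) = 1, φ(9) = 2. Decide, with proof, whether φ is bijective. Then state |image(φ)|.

The values 5, 9, 3, 7, 4, 6, 8, 1, 2 are a permutation of {1, 2, 3, 4, 5, 6, 7, 8, 9}: each element appears exactly once.
So φ is injective and surjective, hence bijective.
The image of φ is {1, 2, 3, 4, 5, 6, 7, 8, 9}, which has 9 elements.

9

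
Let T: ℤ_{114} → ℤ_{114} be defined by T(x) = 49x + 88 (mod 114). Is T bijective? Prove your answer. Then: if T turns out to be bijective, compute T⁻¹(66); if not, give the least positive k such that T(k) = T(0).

By definition, T is injective if T(s) = T(t) implies s = t.
If T(s) = T(t), then 49s ≡ 49t (mod 114). Because gcd(49, 114) = 1, we may cancel 49 to get s ≡ t (mod 114).
We now compute 49⁻¹ mod 114 explicitly. Euclid's algorithm: 114 = 2·49 + 16, 49 = 3·16 + 1; back-substituting gives 1 = 7·49 − 3·114, so 49⁻¹ ≡ 7 (mod 114).
For any y ∈ ℤ_{114}, x = 7(y − 88) mod 114 satisfies T(x) = 49·7(y − 88) + 88 ≡ y (since 49·7 ≡ 1 mod 114). So every y has a preimage.
Thus T is bijective.
Since T is bijective, we find T⁻¹(66): we need 49x ≡ 66 − 88 ≡ 92 (mod 114). Using 49⁻¹ = 7: x ≡ 7·92 = 644 = 5·114 + 74, so x = 74.
Check: T(74) = 49·74 + 88 = 3714 = 32·114 + 66 ≡ 66 (mod 114).

74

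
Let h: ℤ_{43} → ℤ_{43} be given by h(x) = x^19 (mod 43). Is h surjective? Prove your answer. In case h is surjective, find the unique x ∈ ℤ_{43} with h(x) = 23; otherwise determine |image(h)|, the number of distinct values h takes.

Since 43 is prime, the nonzero elements of ℤ_{43} form a cyclic group of order 42.
As gcd(19, 42) = 1, raising to the 19th power is a bijection on this group: if u^19 ≡ v^19 then (uv^{−1})^19 = 1, and the only element of order dividing gcd(19, 42) = 1 is 1, so u = v.
With h(0) = 0 this makes h injective on all of ℤ_{43}, hence bijective (finite equal-size domain and codomain). In particular h is surjective.
Since h is surjective, we find the preimage of 23. The inverse of x ↦ x^19 on (ℤ_{43})^× is x ↦ x^31, because 19·31 = 589 = 14·42 + 1 ≡ 1 (mod 42) and x^{42} = 1 for x ≠ 0 (Fermat). So h⁻¹(23) = 23^31 mod 43.
Repeated squaring mod 43: 23^1 ≡ 23, 23^2 ≡ 23² = 529 ≡ 13, 23^4 ≡ 13² = 169 ≡ 40, 23^8 ≡ 40² = 1600 ≡ 9, 23^16 ≡ 9² = 81 ≡ 38. Since 31 = 16 + 8 + 4 + 2 + 1, 23^31 ≡ 38·9·40·13·23: 38·9 = 342 ≡ 41, then 41·40 = 1640 ≡ 6, then 6·13 = 78 ≡ 35, then 35·23 = 805 ≡ 31. So 23^31 ≡ 31 (mod 43).
Hence h⁻¹(23) = 31.

31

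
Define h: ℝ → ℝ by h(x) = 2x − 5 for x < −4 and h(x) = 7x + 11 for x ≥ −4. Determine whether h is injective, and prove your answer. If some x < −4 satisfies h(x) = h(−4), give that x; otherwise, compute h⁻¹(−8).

-6

Both pieces are strictly increasing (slopes 2 and 7), so each is injective on its own interval.
The left piece maps (−∞, −4) onto (−∞, −13); the right piece maps [−4, ∞) onto [−17, ∞).
These images overlap. In particular h(−4) = −17 (right piece), and solving 2x − 5 = −17 on the left piece gives x = −6 < −4.
So h(−6) = h(−4) with −6 ≠ −4, and h is not injective. This x = −6 is the requested value below −4.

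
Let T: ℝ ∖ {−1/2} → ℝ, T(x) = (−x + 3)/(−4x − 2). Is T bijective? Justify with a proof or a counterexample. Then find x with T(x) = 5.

-13/19

If T(x) = 1/4, cross-multiplying gives −4(−x + 3) = −1(−4x − 2), which simplifies to −12 = 2 — false.  So 1/4 has no preimage and T is not surjective.
So T is not bijective.
Solving T(x) = 5: cross-multiplying gives −x + 3 = 5(−4x − 2), which rearranges to 19x = −13, so x = −13/19.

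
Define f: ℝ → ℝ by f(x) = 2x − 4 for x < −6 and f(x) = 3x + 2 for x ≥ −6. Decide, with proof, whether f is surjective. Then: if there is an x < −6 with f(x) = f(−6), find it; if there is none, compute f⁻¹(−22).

Both pieces are strictly increasing (slopes 2 and 3), so each is injective on its own interval.
The left piece maps (−∞, −6) onto (−∞, −16); the right piece maps [−6, ∞) onto [−16, ∞).
These images together cover ℝ, so f is surjective.
Because the two images are disjoint, no x < −6 has f(x) = f(−6), so we compute f⁻¹(−22): −22 lies in (−∞, −16), so solve 2x − 4 = −22: x = (−22 + 4)/2 = −9.

-9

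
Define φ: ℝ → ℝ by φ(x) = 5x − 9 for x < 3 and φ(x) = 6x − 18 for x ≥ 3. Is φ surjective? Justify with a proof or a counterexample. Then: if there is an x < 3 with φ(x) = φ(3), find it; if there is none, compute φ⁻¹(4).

9/5

Both pieces are strictly increasing (slopes 5 and 6), so each is injective on its own interval.
The left piece maps (−∞, 3) onto (−∞, 6); the right piece maps [3, ∞) onto [0, ∞).
The union (−∞, 6) ∪ [0, ∞) covers ℝ, so φ is surjective.
For the follow-up: the images overlap, so an x < 3 with φ(x) = φ(3) exists. φ(3) = 0; solving 5x − 9 = 0 for x < 3 gives x = (0 + 9)/5 = 9/5.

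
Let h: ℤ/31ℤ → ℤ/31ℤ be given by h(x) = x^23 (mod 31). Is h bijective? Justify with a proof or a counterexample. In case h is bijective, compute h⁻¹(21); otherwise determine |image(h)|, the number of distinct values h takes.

24

Since 31 is prime, the nonzero elements of ℤ/31ℤ form a cyclic group of order 30.
As gcd(23, 30) = 1, raising to the 23rd power is a bijection on this group: if x_1^23 ≡ x_2^23 then (x_1x_2^{−1})^23 = 1, and the only element of order dividing gcd(23, 30) = 1 is 1, so x_1 = x_2.
With h(0) = 0 this makes h injective on all of ℤ/31ℤ, hence bijective (finite equal-size domain and codomain). In particular h is bijective.
Since h is bijective, we find the preimage of 21. The inverse of x ↦ x^23 on (ℤ/31ℤ)^× is x ↦ x^17, because 23·17 = 391 = 13·30 + 1 ≡ 1 (mod 30) and x^{30} = 1 for x ≠ 0 (Fermat). So h⁻¹(21) = 21^17 mod 31.
Repeated squaring mod 31: 21^1 ≡ 21, 21^2 ≡ 21² = 441 ≡ 7, 21^4 ≡ 7² = 49 ≡ 18, 21^8 ≡ 18² = 324 ≡ 14, 21^16 ≡ 14² = 196 ≡ 10. Since 17 = 16 + 1, 21^17 ≡ 10·21: 10·21 = 210 ≡ 24. So 21^17 ≡ 24 (mod 31).
Hence h⁻¹(21) = 24.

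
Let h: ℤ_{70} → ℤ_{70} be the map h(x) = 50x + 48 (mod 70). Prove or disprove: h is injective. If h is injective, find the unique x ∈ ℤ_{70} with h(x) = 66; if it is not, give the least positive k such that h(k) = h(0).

7

By definition, h is injective when h(a) = h(b) forces a = b.
We have gcd(50, 70) = 10 > 1. Taking a = 0 and b = 7: h(0) = 48 and h(7) = 50·7 + 48 = 398 ≡ 48 (mod 70).
So h(0) = h(7) while 0 ≠ 7, therefore h is not injective.
Since h is not injective, we find the least positive k with h(k) = h(0): this means 50k ≡ 0 (mod 70), i.e. 70 ∣ 50k. Since gcd(50, 70) = 10, dividing through by 10 this holds exactly when 7 ∣ 5k, and as gcd(5, 7) = 1, exactly when 7 ∣ k.
The smallest positive such k is 7.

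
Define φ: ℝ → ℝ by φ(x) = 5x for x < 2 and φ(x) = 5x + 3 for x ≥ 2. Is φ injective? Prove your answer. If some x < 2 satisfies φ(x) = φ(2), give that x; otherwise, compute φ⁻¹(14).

Both pieces are strictly increasing (slopes 5 and 5), so each is injective on its own interval.
The left piece maps (−∞, 2) onto (−∞, 10); the right piece maps [2, ∞) onto [13, ∞).
These images are disjoint, so no value is attained by both pieces. So φ is injective.
Because the two images are disjoint, no x < 2 has φ(x) = φ(2), so we compute φ⁻¹(14): 14 lies in [13, ∞), so solve 5x + 3 = 14: x = (14 − 3)/5 = 11/5.

11/5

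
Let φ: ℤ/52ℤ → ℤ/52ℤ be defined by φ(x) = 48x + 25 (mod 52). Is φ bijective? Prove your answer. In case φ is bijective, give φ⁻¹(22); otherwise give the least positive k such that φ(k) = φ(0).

13

By definition, φ is injective if φ(a) = φ(b) implies a = b.
We have gcd(48, 52) = 4 > 1. Taking a = 0 and b = 13: φ(0) = 25 and φ(13) = 48·13 + 25 = 649 ≡ 25 (mod 52).
So φ(0) = φ(13) while 0 ≠ 13, so φ is not injective, hence not bijective.
Since φ is not bijective, we find the least positive k with φ(k) = φ(0): this means 48k ≡ 0 (mod 52), i.e. 52 ∣ 48k. Since gcd(48, 52) = 4, dividing through by 4 this holds exactly when 13 ∣ 12k, and as gcd(12, 13) = 1, exactly when 13 ∣ k.
The smallest positive such k is 13.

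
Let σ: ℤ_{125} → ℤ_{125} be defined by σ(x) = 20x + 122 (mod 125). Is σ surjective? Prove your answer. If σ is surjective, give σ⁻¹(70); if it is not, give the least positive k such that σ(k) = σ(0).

Since gcd(20, 125) = 5, we have 20x ≡ 0 (mod 5) for all x, so σ(x) ≡ 2 (mod 5).
But 0 ≢ 2 (mod 5), so 0 ∈ ℤ_{125} has no preimage. Thus σ is not surjective.
Since σ is not surjective, we find the least positive k with σ(k) = σ(0): this means 20k ≡ 0 (mod 125), i.e. 125 ∣ 20k. Since gcd(20, 125) = 5, dividing through by 5 this holds exactly when 25 ∣ 4k, and as gcd(4, 25) = 1, exactly when 25 ∣ k.
The smallest positive such k is 25.

25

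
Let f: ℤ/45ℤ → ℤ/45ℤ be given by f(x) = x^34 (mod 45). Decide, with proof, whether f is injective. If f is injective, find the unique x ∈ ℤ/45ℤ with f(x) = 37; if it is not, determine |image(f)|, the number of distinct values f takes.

f(2): Repeated squaring mod 45: 2^1 ≡ 2, 2^2 ≡ 2² = 4, 2^4 ≡ 4² = 16, 2^8 ≡ 16² = 256 ≡ 31, 2^16 ≡ 31² = 961 ≡ 16, 2^32 ≡ 16² = 256 ≡ 31. Since 34 = 32 + 2, 2^34 ≡ 31·4: 31·4 = 124 ≡ 34. So 2^34 ≡ 34 (mod 45).
f(7): Repeated squaring mod 45: 7^1 ≡ 7, 7^2 ≡ 7² = 49 ≡ 4, 7^4 ≡ 4² = 16, 7^8 ≡ 16² = 256 ≡ 31, 7^16 ≡ 31² = 961 ≡ 16, 7^32 ≡ 16² = 256 ≡ 31. Since 34 = 32 + 2, 7^34 ≡ 31·4: 31·4 = 124 ≡ 34. So 7^34 ≡ 34 (mod 45).
So f(2) = f(7) = 34 while 2 ≠ 7, so f is not injective.
Since f is not injective, we determine |image(f)|. Computing x^34 mod 45 for each x (by repeated squaring, reducing mod 45 at every step), the values f(0), f(1), …, f(44) are: 0, 1, 34, 9, 31, 40, 36, 34, 19, 36, 10, 16, 9, 4, 31, 0, 16, 19, 9, 1, 25, 36, 4, 4, 36, 25, 1, 9, 19, 16, 0, 31, 4, 9, 16, 10, 36, 19, 34, 36, 40, 31, 9, 34, 1.
The distinct values are {0, 1, 4, 9, 10, 16, 19, 25, 31, 34, 36, 40}; there are 12 of them.

12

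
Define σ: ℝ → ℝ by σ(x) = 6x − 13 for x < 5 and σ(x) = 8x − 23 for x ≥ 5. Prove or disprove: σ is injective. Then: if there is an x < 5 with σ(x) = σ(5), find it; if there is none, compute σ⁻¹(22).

45/8

Both pieces are strictly increasing (slopes 6 and 8), so each is injective on its own interval.
The left piece maps (−∞, 5) onto (−∞, 17); the right piece maps [5, ∞) onto [17, ∞).
These images are disjoint, so no value is attained by both pieces. Hence σ is injective.
Because the two images are disjoint, no x < 5 has σ(x) = σ(5), so we compute σ⁻¹(22): 22 lies in [17, ∞), so solve 8x − 23 = 22: x = (22 + 23)/8 = 45/8.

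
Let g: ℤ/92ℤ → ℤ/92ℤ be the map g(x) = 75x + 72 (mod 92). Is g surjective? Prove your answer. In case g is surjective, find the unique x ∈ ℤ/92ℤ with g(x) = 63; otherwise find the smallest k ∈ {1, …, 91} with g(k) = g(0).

33

Recall: g is surjective if every y in the codomain equals g(x) for some x in the domain.
Since gcd(75, 92) = 1, 75 is invertible modulo 92. Euclid's algorithm: 92 = 1·75 + 17, 75 = 4·17 + 7, 17 = 2·7 + 3, 7 = 2·3 + 1; back-substituting gives 1 = 27·75 − 22·92, so 75⁻¹ ≡ 27 (mod 92).
Then y ↦ 27(y − 72) is a two-sided inverse to g, so every y ∈ ℤ/92ℤ has a preimage.
Thus g is surjective.
Since g is surjective, we find g⁻¹(63): we need 75x ≡ 63 − 72 ≡ 83 (mod 92). Using 75⁻¹ = 27: x ≡ 27·83 = 2241 = 24·92 + 33, so x = 33.
Check: g(33) = 75·33 + 72 = 2547 = 27·92 + 63 ≡ 63 (mod 92).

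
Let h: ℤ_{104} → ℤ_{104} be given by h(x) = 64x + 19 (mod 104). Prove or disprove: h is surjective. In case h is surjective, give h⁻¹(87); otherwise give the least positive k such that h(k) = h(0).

Since gcd(64, 104) = 8, we have 64x ≡ 0 (mod 8) for all x, so h(x) ≡ 3 (mod 8).
But 0 ≢ 3 (mod 8), so 0 ∈ ℤ_{104} has no preimage. Hence h is not surjective.
Since h is not surjective, we find the least positive k with h(k) = h(0): this means 64k ≡ 0 (mod 104), i.e. 104 ∣ 64k. Since gcd(64, 104) = 8, dividing through by 8 this holds exactly when 13 ∣ 8k, and as gcd(8, 13) = 1, exactly when 13 ∣ k.
The smallest positive such k is 13.

13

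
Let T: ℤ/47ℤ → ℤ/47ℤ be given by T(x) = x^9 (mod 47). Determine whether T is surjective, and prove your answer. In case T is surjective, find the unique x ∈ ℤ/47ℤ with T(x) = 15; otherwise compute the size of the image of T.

Since 47 is prime, the nonzero elements of ℤ/47ℤ form a cyclic group of order 46.
As gcd(9, 46) = 1, raising to the 9th power is a bijection on this group: if u^9 ≡ v^9 then (uv^{−1})^9 = 1, and the only element of order dividing gcd(9, 46) = 1 is 1, so u = v.
With T(0) = 0 this makes T injective on all of ℤ/47ℤ, hence bijective (finite equal-size domain and codomain). In particular T is surjective.
Since T is surjective, we find the preimage of 15. The inverse of x ↦ x^9 on (ℤ/47ℤ)^× is x ↦ x^41, because 9·41 = 369 = 8·46 + 1 ≡ 1 (mod 46) and x^{46} = 1 for x ≠ 0 (Fermat). So T⁻¹(15) = 15^41 mod 47.
Repeated squaring mod 47: 15^1 ≡ 15, 15^2 ≡ 15² = 225 ≡ 37, 15^4 ≡ 37² = 1369 ≡ 6, 15^8 ≡ 6² = 36, 15^16 ≡ 36² = 1296 ≡ 27, 15^32 ≡ 27² = 729 ≡ 24. Since 41 = 32 + 8 + 1, 15^41 ≡ 24·36·15: 24·36 = 864 ≡ 18, then 18·15 = 270 ≡ 35. So 15^41 ≡ 35 (mod 47).
Hence T⁻¹(15) = 35.

35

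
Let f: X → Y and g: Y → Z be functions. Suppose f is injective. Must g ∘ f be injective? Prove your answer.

No. Take X = Y = Z = {1, 2}, f = identity (injective), and g(x) = 1 for every x.
Then (g ∘ f)(1) = 1 = (g ∘ f)(2) with 1 ≠ 2, so g ∘ f is not injective.

not injective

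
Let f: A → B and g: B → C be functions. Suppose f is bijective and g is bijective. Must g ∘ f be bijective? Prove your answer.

bijective

Injectivity: if g(f(x_1)) = g(f(x_2)) then f(x_1) = f(x_2) (g injective) so x_1 = x_2 (f injective).
Surjectivity: for c ∈ C pick b with g(b) = c, then a with f(a) = b; then (g ∘ f)(a) = c.
So g ∘ f is bijective.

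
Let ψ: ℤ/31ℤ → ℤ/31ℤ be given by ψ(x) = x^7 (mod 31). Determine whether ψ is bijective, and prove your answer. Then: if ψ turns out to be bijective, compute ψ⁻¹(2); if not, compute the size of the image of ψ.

Since 31 is prime, the nonzero elements of ℤ/31ℤ form a cyclic group of order 30.
As gcd(7, 30) = 1, raising to the 7th power is a bijection on this group: if a^7 ≡ b^7 then (ab^{−1})^7 = 1, and the only element of order dividing gcd(7, 30) = 1 is 1, so a = b.
With ψ(0) = 0 this makes ψ injective on all of ℤ/31ℤ, hence bijective (finite equal-size domain and codomain). In particular ψ is bijective.
Since ψ is bijective, we find the preimage of 2. The inverse of x ↦ x^7 on (ℤ/31ℤ)^× is x ↦ x^13, because 7·13 = 91 = 3·30 + 1 ≡ 1 (mod 30) and x^{30} = 1 for x ≠ 0 (Fermat). So ψ⁻¹(2) = 2^13 mod 31.
Repeated squaring mod 31: 2^1 ≡ 2, 2^2 ≡ 2² = 4, 2^4 ≡ 4² = 16, 2^8 ≡ 16² = 256 ≡ 8. Since 13 = 8 + 4 + 1, 2^13 ≡ 8·16·2: 8·16 = 128 ≡ 4, then 4·2 = 8. So 2^13 ≡ 8 (mod 31).
Hence ψ⁻¹(2) = 8.

8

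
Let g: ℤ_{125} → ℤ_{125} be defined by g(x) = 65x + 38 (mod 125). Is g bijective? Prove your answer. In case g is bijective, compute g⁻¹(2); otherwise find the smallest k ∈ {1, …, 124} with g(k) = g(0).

We have gcd(65, 125) = 5 > 1. Taking u = 0 and v = 25: g(0) = 38 and g(25) = 65·25 + 38 = 1663 ≡ 38 (mod 125).
So g(0) = g(25) while 0 ≠ 25, so g is not injective, hence not bijective.
Since g is not bijective, we find the least positive k with g(k) = g(0): this means 65k ≡ 0 (mod 125), i.e. 125 ∣ 65k. Since gcd(65, 125) = 5, dividing through by 5 this holds exactly when 25 ∣ 13k, and as gcd(13, 25) = 1, exactly when 25 ∣ k.
The smallest positive such k is 25.

25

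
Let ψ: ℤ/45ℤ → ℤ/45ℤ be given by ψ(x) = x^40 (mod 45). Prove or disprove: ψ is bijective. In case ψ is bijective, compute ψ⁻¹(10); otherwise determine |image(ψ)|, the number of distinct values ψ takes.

8

ψ(3): Repeated squaring mod 45: 3^1 ≡ 3, 3^2 ≡ 3² = 9, 3^4 ≡ 9² = 81 ≡ 36, 3^8 ≡ 36² = 1296 ≡ 36, 3^16 ≡ 36² = 1296 ≡ 36, 3^32 ≡ 36² = 1296 ≡ 36. Since 40 = 32 + 8, 3^40 ≡ 36·36: 36·36 = 1296 ≡ 36. So 3^40 ≡ 36 (mod 45).
ψ(6): Repeated squaring mod 45: 6^1 ≡ 6, 6^2 ≡ 6² = 36, 6^4 ≡ 36² = 1296 ≡ 36, 6^8 ≡ 36² = 1296 ≡ 36, 6^16 ≡ 36² = 1296 ≡ 36, 6^32 ≡ 36² = 1296 ≡ 36. Since 40 = 32 + 8, 6^40 ≡ 36·36: 36·36 = 1296 ≡ 36. So 6^40 ≡ 36 (mod 45).
So ψ(3) = ψ(6) = 36 while 3 ≠ 6, therefore ψ is not injective, hence not bijective.
Since ψ is not bijective, we determine |image(ψ)|. Computing x^40 mod 45 for each x (by repeated squaring, reducing mod 45 at every step), the values ψ(0), ψ(1), …, ψ(44) are: 0, 1, 16, 36, 31, 40, 36, 16, 1, 36, 10, 16, 36, 31, 31, 0, 16, 1, 36, 1, 25, 36, 31, 31, 36, 25, 1, 36, 1, 16, 0, 31, 31, 36, 16, 10, 36, 1, 16, 36, 40, 31, 36, 16, 1.
The distinct values are {0, 1, 10, 16, 25, 31, 36, 40}; there are 8 of them.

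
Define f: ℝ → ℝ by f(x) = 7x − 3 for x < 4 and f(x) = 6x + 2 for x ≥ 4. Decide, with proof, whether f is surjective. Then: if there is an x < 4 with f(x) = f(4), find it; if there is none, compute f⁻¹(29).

9/2

Both pieces are strictly increasing (slopes 7 and 6), so each is injective on its own interval.
The left piece maps (−∞, 4) onto (−∞, 25); the right piece maps [4, ∞) onto [26, ∞).
The union (−∞, 25) ∪ [26, ∞) omits the interval between 25 and 26; in particular 25 has no preimage. So f is not surjective.
Because the two images are disjoint, no x < 4 has f(x) = f(4), so we compute f⁻¹(29): 29 lies in [26, ∞), so solve 6x + 2 = 29: x = (29 − 2)/6 = 9/2.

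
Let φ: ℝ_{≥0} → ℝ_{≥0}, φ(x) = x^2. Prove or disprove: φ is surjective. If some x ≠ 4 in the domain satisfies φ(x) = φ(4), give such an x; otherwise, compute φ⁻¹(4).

For any y ∈ ℝ_{≥0}, x = y^{1/2} ∈ ℝ_{≥0} gives φ(x) = y, so φ is surjective.
Since x ↦ x^2 is strictly increasing on ℝ_{≥0}, it is injective there, so no x ≠ 4 in the domain has φ(x) = φ(4). We therefore compute φ⁻¹(4) = 4^{1/2} = 2 (indeed 2^2 = 4).

2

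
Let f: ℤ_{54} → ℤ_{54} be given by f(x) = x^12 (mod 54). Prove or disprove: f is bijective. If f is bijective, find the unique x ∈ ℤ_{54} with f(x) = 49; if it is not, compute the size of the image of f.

8

f(0) = 0^12 = 0.
f(6): Repeated squaring mod 54: 6^1 ≡ 6, 6^2 ≡ 6² = 36, 6^4 ≡ 36² = 1296 ≡ 0, 6^8 ≡ 0² = 0. Since 12 = 8 + 4, 6^12 ≡ 0·0: 0·0 = 0. So 6^12 ≡ 0 (mod 54).
So f(0) = f(6) = 0 while 0 ≠ 6, thus f is not injective, hence not bijective.
Since f is not bijective, we determine |image(f)|. Computing x^12 mod 54 for each x (by repeated squaring, reducing mod 54 at every step), the values f(0), f(1), …, f(53) are: 0, 1, 46, 27, 10, 37, 0, 19, 28, 27, 28, 19, 0, 37, 10, 27, 46, 1, 0, 1, 46, 27, 10, 37, 0, 19, 28, 27, 28, 19, 0, 37, 10, 27, 46, 1, 0, 1, 46, 27, 10, 37, 0, 19, 28, 27, 28, 19, 0, 37, 10, 27, 46, 1.
The distinct values are {0, 1, 10, 19, 27, 28, 37, 46}; there are 8 of them.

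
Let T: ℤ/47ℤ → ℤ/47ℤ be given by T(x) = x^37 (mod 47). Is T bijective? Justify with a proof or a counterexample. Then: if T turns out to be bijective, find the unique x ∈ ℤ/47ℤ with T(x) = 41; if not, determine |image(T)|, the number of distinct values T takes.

26

Since 47 is prime, the nonzero elements of ℤ/47ℤ form a cyclic group of order 46.
As gcd(37, 46) = 1, raising to the 37th power is a bijection on this group: if s^37 ≡ t^37 then (st^{−1})^37 = 1, and the only element of order dividing gcd(37, 46) = 1 is 1, so s = t.
With T(0) = 0 this makes T injective on all of ℤ/47ℤ, hence bijective (finite equal-size domain and codomain). In particular T is bijective.
Since T is bijective, we find the preimage of 41. The inverse of x ↦ x^37 on (ℤ/47ℤ)^× is x ↦ x^5, because 37·5 = 185 = 4·46 + 1 ≡ 1 (mod 46) and x^{46} = 1 for x ≠ 0 (Fermat). So T⁻¹(41) = 41^5 mod 47.
Repeated squaring mod 47: 41^1 ≡ 41, 41^2 ≡ 41² = 1681 ≡ 36, 41^4 ≡ 36² = 1296 ≡ 27. Since 5 = 4 + 1, 41^5 ≡ 27·41: 27·41 = 1107 ≡ 26. So 41^5 ≡ 26 (mod 47).
Hence T⁻¹(41) = 26.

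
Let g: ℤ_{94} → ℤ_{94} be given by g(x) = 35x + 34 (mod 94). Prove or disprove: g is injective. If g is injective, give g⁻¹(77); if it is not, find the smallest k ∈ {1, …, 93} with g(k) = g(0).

63

Suppose g(x_1) = g(x_2) in ℤ_{94}. Then 35x_1 + 34 ≡ 35x_2 + 34 (mod 94), so 35(x_1 − x_2) ≡ 0 (mod 94).
Since gcd(35, 94) = 1, 35 is invertible modulo 94, so x_1 − x_2 ≡ 0 (mod 94), i.e. x_1 = x_2.
Hence g is injective.
We now compute 35⁻¹ mod 94 explicitly. Euclid's algorithm: 94 = 2·35 + 24, 35 = 1·24 + 11, 24 = 2·11 + 2, 11 = 5·2 + 1; back-substituting gives 1 = 43·35 − 16·94, so 35⁻¹ ≡ 43 (mod 94).
Since g is injective, we find g⁻¹(77): we need 35x ≡ 77 − 34 ≡ 43 (mod 94). Using 35⁻¹ = 43: x ≡ 43·43 = 1849 = 19·94 + 63, so x = 63.
Check: g(63) = 35·63 + 34 = 2239 = 23·94 + 77 ≡ 77 (mod 94).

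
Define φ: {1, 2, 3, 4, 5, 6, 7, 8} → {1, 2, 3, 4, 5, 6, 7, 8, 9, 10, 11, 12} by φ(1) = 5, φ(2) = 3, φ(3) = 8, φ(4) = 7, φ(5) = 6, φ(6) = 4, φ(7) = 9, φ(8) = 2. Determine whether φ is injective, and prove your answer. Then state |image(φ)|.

The values φ(1), …, φ(8) are 5, 3, 8, 7, 6, 4, 9, 2 — all distinct.
So φ(s) = φ(t) only when s = t, and φ is injective.
The image of φ is {2, 3, 4, 5, 6, 7, 8, 9}, which has 8 elements.

8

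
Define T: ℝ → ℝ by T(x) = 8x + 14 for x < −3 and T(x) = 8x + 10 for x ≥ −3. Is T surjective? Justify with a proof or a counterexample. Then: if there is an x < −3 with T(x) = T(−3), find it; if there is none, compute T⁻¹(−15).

-7/2

Both pieces are strictly increasing (slopes 8 and 8), so each is injective on its own interval.
The left piece maps (−∞, −3) onto (−∞, −10); the right piece maps [−3, ∞) onto [−14, ∞).
The union (−∞, −10) ∪ [−14, ∞) covers ℝ, so T is surjective.
For the follow-up: the images overlap, so an x < −3 with T(x) = T(−3) exists. T(−3) = −14; solving 8x + 14 = −14 for x < −3 gives x = (−14 − 14)/8 = −7/2.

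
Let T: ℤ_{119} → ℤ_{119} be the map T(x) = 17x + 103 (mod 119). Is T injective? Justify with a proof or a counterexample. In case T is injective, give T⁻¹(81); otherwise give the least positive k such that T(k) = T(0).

Recall: T is injective when T(a) = T(b) forces a = b.
We have gcd(17, 119) = 17 > 1. Taking a = 0 and b = 7: T(0) = 103 and T(7) = 17·7 + 103 = 222 ≡ 103 (mod 119).
So T(0) = T(7) while 0 ≠ 7, thus T is not injective.
Since T is not injective, we find the least positive k with T(k) = T(0): this means 17k ≡ 0 (mod 119), i.e. 119 ∣ 17k. Since gcd(17, 119) = 17, dividing through by 17 this holds exactly when 7 ∣ k.
The smallest positive such k is 7.

7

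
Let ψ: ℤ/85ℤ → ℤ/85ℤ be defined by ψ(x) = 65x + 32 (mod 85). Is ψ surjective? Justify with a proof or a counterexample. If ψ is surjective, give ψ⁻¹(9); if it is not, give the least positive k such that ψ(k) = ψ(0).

17

Since gcd(65, 85) = 5, we have 65x ≡ 0 (mod 5) for all x, so ψ(x) ≡ 2 (mod 5).
But 0 ≢ 2 (mod 5), so 0 ∈ ℤ/85ℤ has no preimage. Thus ψ is not surjective.
Since ψ is not surjective, we find the least positive k with ψ(k) = ψ(0): this means 65k ≡ 0 (mod 85), i.e. 85 ∣ 65k. Since gcd(65, 85) = 5, dividing through by 5 this holds exactly when 17 ∣ 13k, and as gcd(13, 17) = 1, exactly when 17 ∣ k.
The smallest positive such k is 17.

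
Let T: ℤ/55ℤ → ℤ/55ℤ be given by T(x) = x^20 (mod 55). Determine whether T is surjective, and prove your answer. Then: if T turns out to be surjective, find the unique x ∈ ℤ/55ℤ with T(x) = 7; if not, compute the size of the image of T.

4

T(1) = 1^20 = 1.
T(2): Repeated squaring mod 55: 2^1 ≡ 2, 2^2 ≡ 2² = 4, 2^4 ≡ 4² = 16, 2^8 ≡ 16² = 256 ≡ 36, 2^16 ≡ 36² = 1296 ≡ 31. Since 20 = 16 + 4, 2^20 ≡ 31·16: 31·16 = 496 ≡ 1. So 2^20 ≡ 1 (mod 55).
So T(1) = T(2) = 1 while 1 ≠ 2, hence T is not injective.
A non-injective map from the 55-element set ℤ/55ℤ to itself takes at most 54 distinct values, so it cannot be surjective. Hence T is not surjective.
Since T is not surjective, we determine |image(T)|. Computing x^20 mod 55 for each x (by repeated squaring, reducing mod 55 at every step), the values T(0), T(1), …, T(54) are: 0, 1, 1, 1, 1, 45, 1, 1, 1, 1, 45, 11, 1, 1, 1, 45, 1, 1, 1, 1, 45, 1, 11, 1, 1, 45, 1, 1, 1, 1, 45, 1, 1, 11, 1, 45, 1, 1, 1, 1, 45, 1, 1, 1, 11, 45, 1, 1, 1, 1, 45, 1, 1, 1, 1.
The distinct values are {0, 1, 11, 45}; there are 4 of them.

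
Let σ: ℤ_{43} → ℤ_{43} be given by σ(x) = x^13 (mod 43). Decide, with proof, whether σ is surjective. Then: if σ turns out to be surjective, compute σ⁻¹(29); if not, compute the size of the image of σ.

18

Since 43 is prime, the nonzero elements of ℤ_{43} form a cyclic group of order 42.
As gcd(13, 42) = 1, raising to the 13th power is a bijection on this group: if x_1^13 ≡ x_2^13 then (x_1x_2^{−1})^13 = 1, and the only element of order dividing gcd(13, 42) = 1 is 1, so x_1 = x_2.
With σ(0) = 0 this makes σ injective on all of ℤ_{43}, hence bijective (finite equal-size domain and codomain). In particular σ is surjective.
Since σ is surjective, we find the preimage of 29. The inverse of x ↦ x^13 on (ℤ_{43})^× is x ↦ x^13, because 13·13 = 169 = 4·42 + 1 ≡ 1 (mod 42) and x^{42} = 1 for x ≠ 0 (Fermat). So σ⁻¹(29) = 29^13 mod 43.
Repeated squaring mod 43: 29^1 ≡ 29, 29^2 ≡ 29² = 841 ≡ 24, 29^4 ≡ 24² = 576 ≡ 17, 29^8 ≡ 17² = 289 ≡ 31. Since 13 = 8 + 4 + 1, 29^13 ≡ 31·17·29: 31·17 = 527 ≡ 11, then 11·29 = 319 ≡ 18. So 29^13 ≡ 18 (mod 43).
Hence σ⁻¹(29) = 18.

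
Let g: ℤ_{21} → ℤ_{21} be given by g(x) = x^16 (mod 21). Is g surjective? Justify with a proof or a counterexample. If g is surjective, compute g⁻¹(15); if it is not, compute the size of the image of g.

g(2): Repeated squaring mod 21: 2^1 ≡ 2, 2^2 ≡ 2² = 4, 2^4 ≡ 4² = 16, 2^8 ≡ 16² = 256 ≡ 4, 2^16 ≡ 4² = 16. So 2^16 ≡ 16 (mod 21).
g(5): Repeated squaring mod 21: 5^1 ≡ 5, 5^2 ≡ 5² = 25 ≡ 4, 5^4 ≡ 4² = 16, 5^8 ≡ 16² = 256 ≡ 4, 5^16 ≡ 4² = 16. So 5^16 ≡ 16 (mod 21).
So g(2) = g(5) = 16 while 2 ≠ 5, so g is not injective.
A non-injective map from the 21-element set ℤ_{21} to itself takes at most 20 distinct values, so it cannot be surjective. Hence g is not surjective.
Since g is not surjective, we determine |image(g)|. Computing x^16 mod 21 for each x (by repeated squaring, reducing mod 21 at every step), the values g(0), g(1), …, g(20) are: 0, 1, 16, 18, 4, 16, 15, 7, 1, 9, 4, 4, 9, 1, 7, 15, 16, 4, 18, 16, 1.
The distinct values are {0, 1, 4, 7, 9, 15, 16, 18}; there are 8 of them.

8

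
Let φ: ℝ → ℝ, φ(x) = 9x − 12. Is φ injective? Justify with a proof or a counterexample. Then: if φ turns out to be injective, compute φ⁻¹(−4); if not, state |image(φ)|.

8/9

Suppose φ(a) = φ(b). Then 9a − 12 = 9b − 12, so 9a = 9b, therefore a = b.
Thus φ is injective.
Since φ is injective, we compute φ⁻¹(−4) = (−4 + 12)/9 = 8/9.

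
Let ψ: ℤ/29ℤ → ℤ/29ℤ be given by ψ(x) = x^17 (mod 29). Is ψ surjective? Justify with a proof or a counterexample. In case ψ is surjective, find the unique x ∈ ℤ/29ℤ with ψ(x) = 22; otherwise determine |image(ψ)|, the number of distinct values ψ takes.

13

Since 29 is prime, the nonzero elements of ℤ/29ℤ form a cyclic group of order 28.
As gcd(17, 28) = 1, raising to the 17th power is a bijection on this group: if a^17 ≡ b^17 then (ab^{−1})^17 = 1, and the only element of order dividing gcd(17, 28) = 1 is 1, so a = b.
With ψ(0) = 0 this makes ψ injective on all of ℤ/29ℤ, hence bijective (finite equal-size domain and codomain). In particular ψ is surjective.
Since ψ is surjective, we find the preimage of 22. The inverse of x ↦ x^17 on (ℤ/29ℤ)^× is x ↦ x^5, because 17·5 = 85 = 3·28 + 1 ≡ 1 (mod 28) and x^{28} = 1 for x ≠ 0 (Fermat). So ψ⁻¹(22) = 22^5 mod 29.
Repeated squaring mod 29: 22^1 ≡ 22, 22^2 ≡ 22² = 484 ≡ 20, 22^4 ≡ 20² = 400 ≡ 23. Since 5 = 4 + 1, 22^5 ≡ 23·22: 23·22 = 506 ≡ 13. So 22^5 ≡ 13 (mod 29).
Hence ψ⁻¹(22) = 13.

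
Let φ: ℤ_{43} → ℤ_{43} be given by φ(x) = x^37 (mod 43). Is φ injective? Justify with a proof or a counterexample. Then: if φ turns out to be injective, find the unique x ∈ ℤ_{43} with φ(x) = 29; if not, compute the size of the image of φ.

Since 43 is prime, the nonzero elements of ℤ_{43} form a cyclic group of order 42.
As gcd(37, 42) = 1, raising to the 37th power is a bijection on this group: if x_1^37 ≡ x_2^37 then (x_1x_2^{−1})^37 = 1, and the only element of order dividing gcd(37, 42) = 1 is 1, so x_1 = x_2.
With φ(0) = 0 this makes φ injective on all of ℤ_{43}, hence bijective (finite equal-size domain and codomain). In particular φ is injective.
Since φ is injective, we find the preimage of 29. The inverse of x ↦ x^37 on (ℤ_{43})^× is x ↦ x^25, because 37·25 = 925 = 22·42 + 1 ≡ 1 (mod 42) and x^{42} = 1 for x ≠ 0 (Fermat). So φ⁻¹(29) = 29^25 mod 43.
Repeated squaring mod 43: 29^1 ≡ 29, 29^2 ≡ 29² = 841 ≡ 24, 29^4 ≡ 24² = 576 ≡ 17, 29^8 ≡ 17² = 289 ≡ 31, 29^16 ≡ 31² = 961 ≡ 15. Since 25 = 16 + 8 + 1, 29^25 ≡ 15·31·29: 15·31 = 465 ≡ 35, then 35·29 = 1015 ≡ 26. So 29^25 ≡ 26 (mod 43).
Hence φ⁻¹(29) = 26.

26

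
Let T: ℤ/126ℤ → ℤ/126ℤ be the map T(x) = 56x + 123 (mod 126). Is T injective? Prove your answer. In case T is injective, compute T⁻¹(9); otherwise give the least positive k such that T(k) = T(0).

Recall that T is injective when T(s) = T(t) forces s = t.
We have gcd(56, 126) = 14 > 1. Taking s = 0 and t = 9: T(0) = 123 and T(9) = 56·9 + 123 = 627 ≡ 123 (mod 126).
So T(0) = T(9) while 0 ≠ 9, hence T is not injective.
Since T is not injective, we find the least positive k with T(k) = T(0): this means 56k ≡ 0 (mod 126), i.e. 126 ∣ 56k. Since gcd(56, 126) = 14, dividing through by 14 this holds exactly when 9 ∣ 4k, and as gcd(4, 9) = 1, exactly when 9 ∣ k.
The smallest positive such k is 9.

9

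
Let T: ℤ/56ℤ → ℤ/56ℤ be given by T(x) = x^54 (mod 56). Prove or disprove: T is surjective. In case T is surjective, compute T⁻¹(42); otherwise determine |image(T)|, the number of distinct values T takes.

4

T(1) = 1^54 = 1.
T(3): Repeated squaring mod 56: 3^1 ≡ 3, 3^2 ≡ 3² = 9, 3^4 ≡ 9² = 81 ≡ 25, 3^8 ≡ 25² = 625 ≡ 9, 3^16 ≡ 9² = 81 ≡ 25, 3^32 ≡ 25² = 625 ≡ 9. Since 54 = 32 + 16 + 4 + 2, 3^54 ≡ 9·25·25·9: 9·25 = 225 ≡ 1, then 1·25 = 25, then 25·9 = 225 ≡ 1. So 3^54 ≡ 1 (mod 56).
So T(1) = T(3) = 1 while 1 ≠ 3, so T is not injective.
A non-injective map from the 56-element set ℤ/56ℤ to itself takes at most 55 distinct values, so it cannot be surjective. Hence T is not surjective.
Since T is not surjective, we determine |image(T)|. Computing x^54 mod 56 for each x (by repeated squaring, reducing mod 56 at every step), the values T(0), T(1), …, T(55) are: 0, 1, 8, 1, 8, 1, 8, 49, 8, 1, 8, 1, 8, 1, 0, 1, 8, 1, 8, 1, 8, 49, 8, 1, 8, 1, 8, 1, 0, 1, 8, 1, 8, 1, 8, 49, 8, 1, 8, 1, 8, 1, 0, 1, 8, 1, 8, 1, 8, 49, 8, 1, 8, 1, 8, 1.
The distinct values are {0, 1, 8, 49}; there are 4 of them.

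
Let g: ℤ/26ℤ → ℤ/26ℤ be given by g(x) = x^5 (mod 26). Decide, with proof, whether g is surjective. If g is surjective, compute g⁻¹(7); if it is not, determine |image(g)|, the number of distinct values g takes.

11

Computing x^5 mod 26 for each x (by repeated squaring, reducing mod 26 at every step), the values g(0), g(1), …, g(25) are: 0, 1, 6, 9, 10, 5, 2, 11, 8, 3, 4, 7, 12, 13, 14, 19, 22, 23, 18, 15, 24, 21, 16, 17, 20, 25.
Every element of ℤ/26ℤ appears exactly once in this list, so g is a bijection, and in particular surjective.
Since g is surjective, we read off the preimage of 7 from the same table: g(11) = 7, so g⁻¹(7) = 11.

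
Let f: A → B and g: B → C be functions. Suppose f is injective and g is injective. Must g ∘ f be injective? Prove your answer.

Suppose (g ∘ f)(a) = (g ∘ f)(b), i.e. g(f(a)) = g(f(b)).
Since g is injective, f(a) = f(b). Since f is injective, a = b. Thus g ∘ f is injective.

injective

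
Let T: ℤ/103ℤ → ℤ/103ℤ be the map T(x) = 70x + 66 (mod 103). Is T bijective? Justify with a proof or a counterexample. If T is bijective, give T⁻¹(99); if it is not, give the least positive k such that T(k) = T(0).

102

If T(s) = T(t), then 70s ≡ 70t (mod 103). Because gcd(70, 103) = 1, we may cancel 70 to get s ≡ t (mod 103).
We now compute 70⁻¹ mod 103 explicitly. Euclid's algorithm: 103 = 1·70 + 33, 70 = 2·33 + 4, 33 = 8·4 + 1; back-substituting gives 1 = 78·70 − 53·103, so 70⁻¹ ≡ 78 (mod 103).
Then y ↦ 78(y − 66) is a two-sided inverse to T, so every y ∈ ℤ/103ℤ has a preimage.
Thus T is bijective.
Since T is bijective, we find T⁻¹(99): we need 70x ≡ 99 − 66 ≡ 33 (mod 103). Using 70⁻¹ = 78: x ≡ 78·33 = 2574 = 24·103 + 102, so x = 102.
Check: T(102) = 70·102 + 66 = 7206 = 69·103 + 99 ≡ 99 (mod 103).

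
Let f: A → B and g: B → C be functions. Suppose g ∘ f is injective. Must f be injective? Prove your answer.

Suppose f(s) = f(t). Applying g: (g ∘ f)(s) = (g ∘ f)(t). Since g ∘ f is injective, s = t. Hence f is injective.

injective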